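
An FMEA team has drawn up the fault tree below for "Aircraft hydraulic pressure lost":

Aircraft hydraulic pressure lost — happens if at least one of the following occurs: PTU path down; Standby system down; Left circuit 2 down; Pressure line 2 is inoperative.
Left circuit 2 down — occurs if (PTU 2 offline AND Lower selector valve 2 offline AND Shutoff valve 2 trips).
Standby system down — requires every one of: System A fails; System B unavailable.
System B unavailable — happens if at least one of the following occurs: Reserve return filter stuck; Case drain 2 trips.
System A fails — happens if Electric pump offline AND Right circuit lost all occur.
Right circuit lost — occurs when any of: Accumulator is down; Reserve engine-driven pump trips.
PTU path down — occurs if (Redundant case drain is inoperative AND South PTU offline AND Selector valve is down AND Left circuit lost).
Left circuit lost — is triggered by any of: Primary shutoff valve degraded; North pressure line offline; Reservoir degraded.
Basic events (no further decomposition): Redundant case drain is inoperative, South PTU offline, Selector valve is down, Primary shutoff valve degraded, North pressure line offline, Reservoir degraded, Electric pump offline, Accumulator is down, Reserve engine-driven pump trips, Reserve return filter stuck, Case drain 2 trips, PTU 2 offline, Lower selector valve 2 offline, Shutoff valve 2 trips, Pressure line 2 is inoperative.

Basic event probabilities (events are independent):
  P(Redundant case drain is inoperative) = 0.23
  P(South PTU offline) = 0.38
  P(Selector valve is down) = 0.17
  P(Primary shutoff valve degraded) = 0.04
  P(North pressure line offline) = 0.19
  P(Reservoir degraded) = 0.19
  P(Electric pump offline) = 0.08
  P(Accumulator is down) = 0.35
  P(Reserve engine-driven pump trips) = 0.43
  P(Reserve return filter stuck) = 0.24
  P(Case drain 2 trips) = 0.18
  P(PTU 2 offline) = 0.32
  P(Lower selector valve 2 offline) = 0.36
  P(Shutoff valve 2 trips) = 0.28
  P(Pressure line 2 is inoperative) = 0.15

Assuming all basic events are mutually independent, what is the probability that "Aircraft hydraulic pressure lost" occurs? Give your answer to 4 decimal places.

P(Left circuit lost) [OR] = 1 − (1−0.04) × (1−0.19) × (1−0.19) = 0.370144
P(PTU path down) [AND] = 0.23 × 0.38 × 0.17 × 0.370144 = 0.005500
P(Right circuit lost) [OR] = 1 − (1−0.35) × (1−0.43) = 0.629500
P(System A fails) [AND] = 0.08 × 0.629500 = 0.050360
P(System B unavailable) [OR] = 1 − (1−0.24) × (1−0.18) = 0.376800
P(Standby system down) [AND] = 0.050360 × 0.376800 = 0.018976
P(Left circuit 2 down) [AND] = 0.32 × 0.36 × 0.28 = 0.032256
P(Aircraft hydraulic pressure lost) [OR] = 1 − (1−0.005500) × (1−0.018976) × (1−0.032256) × (1−0.15) = 0.197465
Rounded to 4 decimal places: P(Aircraft hydraulic pressure lost) ≈ 0.1975.

0.1975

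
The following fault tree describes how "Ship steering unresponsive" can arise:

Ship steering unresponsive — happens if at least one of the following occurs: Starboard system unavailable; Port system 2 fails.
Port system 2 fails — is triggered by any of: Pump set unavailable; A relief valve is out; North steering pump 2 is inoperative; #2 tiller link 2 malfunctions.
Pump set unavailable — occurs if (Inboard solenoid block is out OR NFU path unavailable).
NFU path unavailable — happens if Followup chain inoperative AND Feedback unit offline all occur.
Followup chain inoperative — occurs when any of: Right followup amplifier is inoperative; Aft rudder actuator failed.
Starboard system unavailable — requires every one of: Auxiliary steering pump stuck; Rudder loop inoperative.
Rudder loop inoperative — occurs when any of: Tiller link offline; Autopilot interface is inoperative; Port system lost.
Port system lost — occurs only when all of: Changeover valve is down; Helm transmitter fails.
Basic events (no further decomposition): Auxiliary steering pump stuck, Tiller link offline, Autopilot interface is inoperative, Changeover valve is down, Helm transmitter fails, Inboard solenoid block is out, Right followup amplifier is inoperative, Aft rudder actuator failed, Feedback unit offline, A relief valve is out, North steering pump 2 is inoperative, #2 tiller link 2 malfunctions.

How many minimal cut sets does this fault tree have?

9

Port system lost [AND]: one cut set from each child combined → 1 × 1 = 1 cut set(s).
Rudder loop inoperative [OR]: union of children's cut sets → 3 cut set(s).
Starboard system unavailable [AND]: one cut set from each child combined → 1 × 3 = 3 cut set(s).
Followup chain inoperative [OR]: union of children's cut sets → 2 cut set(s).
NFU path unavailable [AND]: one cut set from each child combined → 2 × 1 = 2 cut set(s).
Pump set unavailable [OR]: union of children's cut sets → 3 cut set(s).
Port system 2 fails [OR]: union of children's cut sets → 6 cut set(s).
Ship steering unresponsive [OR]: union of children's cut sets → 9 cut set(s).
Minimal cut sets: {Auxiliary steering pump stuck, Tiller link offline}; {Autopilot interface is inoperative, Auxiliary steering pump stuck}; {Auxiliary steering pump stuck, Changeover valve is down, Helm transmitter fails}; {Inboard solenoid block is out}; {Feedback unit offline, Right followup amplifier is inoperative}; {Aft rudder actuator failed, Feedback unit offline}; {A relief valve is out}; {North steering pump 2 is inoperative}; {#2 tiller link 2 malfunctions}.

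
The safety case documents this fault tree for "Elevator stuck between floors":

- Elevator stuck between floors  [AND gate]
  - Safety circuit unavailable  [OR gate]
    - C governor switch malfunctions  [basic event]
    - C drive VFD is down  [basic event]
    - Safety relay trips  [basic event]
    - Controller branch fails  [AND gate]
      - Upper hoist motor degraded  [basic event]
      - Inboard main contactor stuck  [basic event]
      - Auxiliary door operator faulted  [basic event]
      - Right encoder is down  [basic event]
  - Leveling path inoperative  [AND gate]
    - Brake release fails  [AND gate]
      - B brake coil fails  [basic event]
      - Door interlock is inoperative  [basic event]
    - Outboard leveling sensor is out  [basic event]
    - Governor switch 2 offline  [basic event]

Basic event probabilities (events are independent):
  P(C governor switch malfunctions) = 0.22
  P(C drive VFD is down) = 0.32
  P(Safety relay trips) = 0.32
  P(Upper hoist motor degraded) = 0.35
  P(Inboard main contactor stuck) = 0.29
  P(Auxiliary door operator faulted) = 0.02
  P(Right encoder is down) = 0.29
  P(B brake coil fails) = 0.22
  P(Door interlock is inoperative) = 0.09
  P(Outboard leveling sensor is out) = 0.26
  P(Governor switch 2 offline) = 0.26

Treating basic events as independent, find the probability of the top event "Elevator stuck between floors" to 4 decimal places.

P(Controller branch fails) [AND] = 0.35 × 0.29 × 0.02 × 0.29 = 0.000589
P(Safety circuit unavailable) [OR] = 1 − (1−0.22) × (1−0.32) × (1−0.32) × (1−0.000589) = 0.639540
P(Brake release fails) [AND] = 0.22 × 0.09 = 0.019800
P(Leveling path inoperative) [AND] = 0.019800 × 0.26 × 0.26 = 0.001338
P(Elevator stuck between floors) [AND] = 0.639540 × 0.001338 = 0.000856
Rounded to 4 decimal places: P(Elevator stuck between floors) ≈ 0.0009.

0.0009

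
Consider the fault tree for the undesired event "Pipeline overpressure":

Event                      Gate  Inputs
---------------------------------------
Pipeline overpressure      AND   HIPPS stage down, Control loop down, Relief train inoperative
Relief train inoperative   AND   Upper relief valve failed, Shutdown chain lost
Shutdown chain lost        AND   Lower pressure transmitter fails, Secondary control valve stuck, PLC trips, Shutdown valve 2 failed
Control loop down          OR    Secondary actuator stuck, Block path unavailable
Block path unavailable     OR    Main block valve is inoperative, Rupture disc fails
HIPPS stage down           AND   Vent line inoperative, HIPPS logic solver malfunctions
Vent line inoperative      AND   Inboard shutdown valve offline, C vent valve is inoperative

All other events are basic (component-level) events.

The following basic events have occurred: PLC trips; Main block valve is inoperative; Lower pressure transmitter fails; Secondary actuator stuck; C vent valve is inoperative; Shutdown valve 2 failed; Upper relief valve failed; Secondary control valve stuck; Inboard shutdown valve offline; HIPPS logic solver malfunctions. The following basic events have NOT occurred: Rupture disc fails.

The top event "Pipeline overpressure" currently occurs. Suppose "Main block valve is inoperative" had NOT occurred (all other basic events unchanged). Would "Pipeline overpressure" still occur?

Yes

Counterfactual: set "Main block valve is inoperative" to not occurred.
Vent line inoperative [AND]: Inboard shutdown valve offline=occurs, C vent valve is inoperative=occurs → all inputs occur → occurs.
HIPPS stage down [AND]: Vent line inoperative=occurs, HIPPS logic solver malfunctions=occurs → all inputs occur → occurs.
Block path unavailable [OR]: Main block valve is inoperative=not, Rupture disc fails=not → no input occurs → does not occur.
Control loop down [OR]: Secondary actuator stuck=occurs, Block path unavailable=not → at least one input occurs → occurs.
Shutdown chain lost [AND]: Lower pressure transmitter fails=occurs, Secondary control valve stuck=occurs, PLC trips=occurs, Shutdown valve 2 failed=occurs → all inputs occur → occurs.
Relief train inoperative [AND]: Upper relief valve failed=occurs, Shutdown chain lost=occurs → all inputs occur → occurs.
Pipeline overpressure [AND]: HIPPS stage down=occurs, Control loop down=occurs, Relief train inoperative=occurs → all inputs occur → occurs.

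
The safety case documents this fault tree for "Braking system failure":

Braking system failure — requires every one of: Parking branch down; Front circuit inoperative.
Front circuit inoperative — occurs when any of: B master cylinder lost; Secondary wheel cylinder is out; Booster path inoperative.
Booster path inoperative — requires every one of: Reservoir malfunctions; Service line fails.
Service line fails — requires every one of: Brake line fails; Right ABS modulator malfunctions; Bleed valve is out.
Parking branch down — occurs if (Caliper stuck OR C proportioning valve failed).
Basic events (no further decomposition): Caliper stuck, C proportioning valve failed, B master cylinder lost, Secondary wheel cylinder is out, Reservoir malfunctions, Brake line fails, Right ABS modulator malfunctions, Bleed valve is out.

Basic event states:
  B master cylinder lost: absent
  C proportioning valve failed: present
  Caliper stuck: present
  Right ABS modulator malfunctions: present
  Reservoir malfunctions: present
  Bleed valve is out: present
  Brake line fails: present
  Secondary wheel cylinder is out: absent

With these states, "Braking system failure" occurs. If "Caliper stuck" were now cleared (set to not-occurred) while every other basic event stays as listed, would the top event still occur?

Yes

Counterfactual: set "Caliper stuck" to not occurred.
Parking branch down [OR]: Caliper stuck=not, C proportioning valve failed=occurs → at least one input occurs → occurs.
Service line fails [AND]: Brake line fails=occurs, Right ABS modulator malfunctions=occurs, Bleed valve is out=occurs → all inputs occur → occurs.
Booster path inoperative [AND]: Reservoir malfunctions=occurs, Service line fails=occurs → all inputs occur → occurs.
Front circuit inoperative [OR]: B master cylinder lost=not, Secondary wheel cylinder is out=not, Booster path inoperative=occurs → at least one input occurs → occurs.
Braking system failure [AND]: Parking branch down=occurs, Front circuit inoperative=occurs → all inputs occur → occurs.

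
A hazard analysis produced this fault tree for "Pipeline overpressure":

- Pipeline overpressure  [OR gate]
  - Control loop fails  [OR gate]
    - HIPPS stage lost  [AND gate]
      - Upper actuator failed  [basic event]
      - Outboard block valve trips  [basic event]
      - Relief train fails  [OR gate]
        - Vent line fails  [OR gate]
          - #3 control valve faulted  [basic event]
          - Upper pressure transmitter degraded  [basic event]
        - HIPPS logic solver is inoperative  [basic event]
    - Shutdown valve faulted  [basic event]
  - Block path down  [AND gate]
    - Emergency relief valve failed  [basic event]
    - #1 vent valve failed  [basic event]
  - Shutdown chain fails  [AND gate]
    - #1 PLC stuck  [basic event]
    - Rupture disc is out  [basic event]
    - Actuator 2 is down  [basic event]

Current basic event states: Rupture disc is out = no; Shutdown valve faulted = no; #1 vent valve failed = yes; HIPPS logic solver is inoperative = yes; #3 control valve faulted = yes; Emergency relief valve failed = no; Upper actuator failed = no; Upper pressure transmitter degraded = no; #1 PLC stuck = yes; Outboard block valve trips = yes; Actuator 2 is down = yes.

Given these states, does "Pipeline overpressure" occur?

No

Vent line fails [OR]: #3 control valve faulted=occurs, Upper pressure transmitter degraded=not → at least one input occurs → occurs.
Relief train fails [OR]: Vent line fails=occurs, HIPPS logic solver is inoperative=occurs → at least one input occurs → occurs.
HIPPS stage lost [AND]: Upper actuator failed=not, Outboard block valve trips=occurs, Relief train fails=occurs → not all inputs occur → does not occur.
Control loop fails [OR]: HIPPS stage lost=not, Shutdown valve faulted=not → no input occurs → does not occur.
Block path down [AND]: Emergency relief valve failed=not, #1 vent valve failed=occurs → not all inputs occur → does not occur.
Shutdown chain fails [AND]: #1 PLC stuck=occurs, Rupture disc is out=not, Actuator 2 is down=occurs → not all inputs occur → does not occur.
Pipeline overpressure [OR]: Control loop fails=not, Block path down=not, Shutdown chain fails=not → no input occurs → does not occur.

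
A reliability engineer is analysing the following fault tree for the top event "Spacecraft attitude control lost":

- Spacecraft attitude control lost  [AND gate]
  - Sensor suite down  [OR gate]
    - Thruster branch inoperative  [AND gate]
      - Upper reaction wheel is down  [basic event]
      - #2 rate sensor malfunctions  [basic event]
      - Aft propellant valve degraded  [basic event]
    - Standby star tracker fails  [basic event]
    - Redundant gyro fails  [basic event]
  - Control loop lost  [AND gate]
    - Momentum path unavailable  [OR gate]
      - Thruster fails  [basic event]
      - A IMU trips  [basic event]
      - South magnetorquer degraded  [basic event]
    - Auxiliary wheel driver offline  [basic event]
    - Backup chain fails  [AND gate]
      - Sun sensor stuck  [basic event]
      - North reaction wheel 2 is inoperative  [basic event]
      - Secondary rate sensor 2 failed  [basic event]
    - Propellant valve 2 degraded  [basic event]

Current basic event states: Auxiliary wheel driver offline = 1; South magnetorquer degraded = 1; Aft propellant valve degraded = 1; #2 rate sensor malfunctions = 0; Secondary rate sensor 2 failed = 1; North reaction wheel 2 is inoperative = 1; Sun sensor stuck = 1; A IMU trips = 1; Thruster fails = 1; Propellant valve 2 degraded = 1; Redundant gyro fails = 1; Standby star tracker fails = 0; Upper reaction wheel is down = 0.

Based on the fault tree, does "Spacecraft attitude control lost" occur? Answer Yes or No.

Yes

Thruster branch inoperative [AND]: Upper reaction wheel is down=not, #2 rate sensor malfunctions=not, Aft propellant valve degraded=occurs → not all inputs occur → does not occur.
Sensor suite down [OR]: Thruster branch inoperative=not, Standby star tracker fails=not, Redundant gyro fails=occurs → at least one input occurs → occurs.
Momentum path unavailable [OR]: Thruster fails=occurs, A IMU trips=occurs, South magnetorquer degraded=occurs → at least one input occurs → occurs.
Backup chain fails [AND]: Sun sensor stuck=occurs, North reaction wheel 2 is inoperative=occurs, Secondary rate sensor 2 failed=occurs → all inputs occur → occurs.
Control loop lost [AND]: Momentum path unavailable=occurs, Auxiliary wheel driver offline=occurs, Backup chain fails=occurs, Propellant valve 2 degraded=occurs → all inputs occur → occurs.
Spacecraft attitude control lost [AND]: Sensor suite down=occurs, Control loop lost=occurs → all inputs occur → occurs.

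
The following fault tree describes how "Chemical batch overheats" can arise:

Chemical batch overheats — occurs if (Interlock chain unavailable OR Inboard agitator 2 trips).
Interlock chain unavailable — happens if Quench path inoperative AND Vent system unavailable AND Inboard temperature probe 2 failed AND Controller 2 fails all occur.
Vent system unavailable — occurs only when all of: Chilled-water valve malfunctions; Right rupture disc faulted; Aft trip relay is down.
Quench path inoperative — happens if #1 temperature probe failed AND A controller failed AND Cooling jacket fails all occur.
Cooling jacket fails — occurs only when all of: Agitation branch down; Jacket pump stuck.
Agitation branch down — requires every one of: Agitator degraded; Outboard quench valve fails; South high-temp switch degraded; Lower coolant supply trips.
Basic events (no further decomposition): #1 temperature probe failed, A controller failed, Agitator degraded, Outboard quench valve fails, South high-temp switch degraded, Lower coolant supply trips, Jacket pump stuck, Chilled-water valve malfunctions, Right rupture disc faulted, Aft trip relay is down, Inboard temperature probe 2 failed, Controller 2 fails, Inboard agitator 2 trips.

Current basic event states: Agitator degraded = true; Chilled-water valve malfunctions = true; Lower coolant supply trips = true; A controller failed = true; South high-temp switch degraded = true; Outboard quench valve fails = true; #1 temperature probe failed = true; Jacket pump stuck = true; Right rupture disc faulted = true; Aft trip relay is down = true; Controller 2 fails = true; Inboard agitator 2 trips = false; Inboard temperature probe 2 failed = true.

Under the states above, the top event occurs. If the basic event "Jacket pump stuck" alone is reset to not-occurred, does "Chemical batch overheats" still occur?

Counterfactual: set "Jacket pump stuck" to not occurred.
Agitation branch down [AND]: Agitator degraded=occurs, Outboard quench valve fails=occurs, South high-temp switch degraded=occurs, Lower coolant supply trips=occurs → all inputs occur → occurs.
Cooling jacket fails [AND]: Agitation branch down=occurs, Jacket pump stuck=not → not all inputs occur → does not occur.
Quench path inoperative [AND]: #1 temperature probe failed=occurs, A controller failed=occurs, Cooling jacket fails=not → not all inputs occur → does not occur.
Vent system unavailable [AND]: Chilled-water valve malfunctions=occurs, Right rupture disc faulted=occurs, Aft trip relay is down=occurs → all inputs occur → occurs.
Interlock chain unavailable [AND]: Quench path inoperative=not, Vent system unavailable=occurs, Inboard temperature probe 2 failed=occurs, Controller 2 fails=occurs → not all inputs occur → does not occur.
Chemical batch overheats [OR]: Interlock chain unavailable=not, Inboard agitator 2 trips=not → no input occurs → does not occur.

No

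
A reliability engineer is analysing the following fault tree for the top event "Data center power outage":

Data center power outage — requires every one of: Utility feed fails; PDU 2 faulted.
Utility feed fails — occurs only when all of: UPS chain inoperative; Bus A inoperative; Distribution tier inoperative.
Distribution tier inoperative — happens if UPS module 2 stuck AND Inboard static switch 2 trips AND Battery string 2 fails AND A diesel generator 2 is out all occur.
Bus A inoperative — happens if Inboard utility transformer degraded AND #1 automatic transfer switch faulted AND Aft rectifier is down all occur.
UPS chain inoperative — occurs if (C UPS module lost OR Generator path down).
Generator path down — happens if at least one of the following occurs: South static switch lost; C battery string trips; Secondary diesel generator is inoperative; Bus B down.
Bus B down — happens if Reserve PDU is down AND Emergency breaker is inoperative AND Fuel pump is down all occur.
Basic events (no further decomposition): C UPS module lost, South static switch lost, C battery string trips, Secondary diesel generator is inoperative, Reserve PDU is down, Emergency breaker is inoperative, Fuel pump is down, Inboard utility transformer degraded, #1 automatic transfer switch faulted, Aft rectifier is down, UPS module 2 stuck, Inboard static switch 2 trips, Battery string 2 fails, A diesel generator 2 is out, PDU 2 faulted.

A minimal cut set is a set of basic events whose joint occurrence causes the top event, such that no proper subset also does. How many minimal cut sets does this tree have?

5

Bus B down [AND]: one cut set from each child combined → 1 × 1 × 1 = 1 cut set(s).
Generator path down [OR]: union of children's cut sets → 4 cut set(s).
UPS chain inoperative [OR]: union of children's cut sets → 5 cut set(s).
Bus A inoperative [AND]: one cut set from each child combined → 1 × 1 × 1 = 1 cut set(s).
Distribution tier inoperative [AND]: one cut set from each child combined → 1 × 1 × 1 × 1 = 1 cut set(s).
Utility feed fails [AND]: one cut set from each child combined → 5 × 1 × 1 = 5 cut set(s).
Data center power outage [AND]: one cut set from each child combined → 5 × 1 = 5 cut set(s).
Minimal cut sets: {#1 automatic transfer switch faulted, A diesel generator 2 is out, Aft rectifier is down, Battery string 2 fails, C UPS module lost, Inboard static switch 2 trips, Inboard utility transformer degraded, PDU 2 faulted, UPS module 2 stuck}; {#1 automatic transfer switch faulted, A diesel generator 2 is out, Aft rectifier is down, Battery string 2 fails, Inboard static switch 2 trips, Inboard utility transformer degraded, PDU 2 faulted, South static switch lost, UPS module 2 stuck}; {#1 automatic transfer switch faulted, A diesel generator 2 is out, Aft rectifier is down, Battery string 2 fails, C battery string trips, Inboard static switch 2 trips, Inboard utility transformer degraded, PDU 2 faulted, UPS module 2 stuck}; {#1 automatic transfer switch faulted, A diesel generator 2 is out, Aft rectifier is down, Battery string 2 fails, Inboard static switch 2 trips, Inboard utility transformer degraded, PDU 2 faulted, Secondary diesel generator is inoperative, UPS module 2 stuck}; {#1 automatic transfer switch faulted, A diesel generator 2 is out, Aft rectifier is down, Battery string 2 fails, Emergency breaker is inoperative, Fuel pump is down, Inboard static switch 2 trips, Inboard utility transformer degraded, PDU 2 faulted, Reserve PDU is down, UPS module 2 stuck}.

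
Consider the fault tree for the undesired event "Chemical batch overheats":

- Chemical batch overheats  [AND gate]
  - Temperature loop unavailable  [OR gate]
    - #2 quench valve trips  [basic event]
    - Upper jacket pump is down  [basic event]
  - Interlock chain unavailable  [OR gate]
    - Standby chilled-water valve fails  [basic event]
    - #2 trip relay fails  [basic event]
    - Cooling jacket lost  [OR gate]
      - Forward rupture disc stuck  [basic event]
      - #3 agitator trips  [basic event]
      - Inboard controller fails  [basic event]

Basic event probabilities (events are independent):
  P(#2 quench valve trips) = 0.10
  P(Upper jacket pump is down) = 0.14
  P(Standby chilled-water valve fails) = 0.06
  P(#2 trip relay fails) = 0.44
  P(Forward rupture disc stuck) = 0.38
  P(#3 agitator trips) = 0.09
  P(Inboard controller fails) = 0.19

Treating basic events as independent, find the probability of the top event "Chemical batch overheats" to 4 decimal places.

0.1716

P(Temperature loop unavailable) [OR] = 1 − (1−0.10) × (1−0.14) = 0.226000
P(Cooling jacket lost) [OR] = 1 − (1−0.38) × (1−0.09) × (1−0.19) = 0.542998
P(Interlock chain unavailable) [OR] = 1 − (1−0.06) × (1−0.44) × (1−0.542998) = 0.759434
P(Chemical batch overheats) [AND] = 0.226000 × 0.759434 = 0.171632
Rounded to 4 decimal places: P(Chemical batch overheats) ≈ 0.1716.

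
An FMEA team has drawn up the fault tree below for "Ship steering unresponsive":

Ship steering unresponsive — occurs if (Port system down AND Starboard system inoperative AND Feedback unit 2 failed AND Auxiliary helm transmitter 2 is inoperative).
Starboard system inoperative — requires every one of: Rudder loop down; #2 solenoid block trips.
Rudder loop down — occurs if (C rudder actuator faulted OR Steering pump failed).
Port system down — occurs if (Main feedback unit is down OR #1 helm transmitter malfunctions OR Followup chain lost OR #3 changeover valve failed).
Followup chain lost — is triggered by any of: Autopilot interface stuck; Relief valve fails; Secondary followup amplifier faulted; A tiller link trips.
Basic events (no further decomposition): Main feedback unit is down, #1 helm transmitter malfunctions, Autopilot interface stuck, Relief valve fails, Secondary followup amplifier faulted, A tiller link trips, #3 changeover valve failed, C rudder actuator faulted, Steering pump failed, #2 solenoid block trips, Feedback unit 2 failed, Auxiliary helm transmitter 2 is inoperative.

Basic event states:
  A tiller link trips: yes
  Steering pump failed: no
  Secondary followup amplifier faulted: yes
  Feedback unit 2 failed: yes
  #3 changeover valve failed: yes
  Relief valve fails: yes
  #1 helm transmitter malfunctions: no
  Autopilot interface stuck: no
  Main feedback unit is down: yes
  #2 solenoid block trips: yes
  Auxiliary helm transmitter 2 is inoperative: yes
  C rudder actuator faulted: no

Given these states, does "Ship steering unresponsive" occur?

Followup chain lost [OR]: Autopilot interface stuck=not, Relief valve fails=occurs, Secondary followup amplifier faulted=occurs, A tiller link trips=occurs → at least one input occurs → occurs.
Port system down [OR]: Main feedback unit is down=occurs, #1 helm transmitter malfunctions=not, Followup chain lost=occurs, #3 changeover valve failed=occurs → at least one input occurs → occurs.
Rudder loop down [OR]: C rudder actuator faulted=not, Steering pump failed=not → no input occurs → does not occur.
Starboard system inoperative [AND]: Rudder loop down=not, #2 solenoid block trips=occurs → not all inputs occur → does not occur.
Ship steering unresponsive [AND]: Port system down=occurs, Starboard system inoperative=not, Feedback unit 2 failed=occurs, Auxiliary helm transmitter 2 is inoperative=occurs → not all inputs occur → does not occur.

No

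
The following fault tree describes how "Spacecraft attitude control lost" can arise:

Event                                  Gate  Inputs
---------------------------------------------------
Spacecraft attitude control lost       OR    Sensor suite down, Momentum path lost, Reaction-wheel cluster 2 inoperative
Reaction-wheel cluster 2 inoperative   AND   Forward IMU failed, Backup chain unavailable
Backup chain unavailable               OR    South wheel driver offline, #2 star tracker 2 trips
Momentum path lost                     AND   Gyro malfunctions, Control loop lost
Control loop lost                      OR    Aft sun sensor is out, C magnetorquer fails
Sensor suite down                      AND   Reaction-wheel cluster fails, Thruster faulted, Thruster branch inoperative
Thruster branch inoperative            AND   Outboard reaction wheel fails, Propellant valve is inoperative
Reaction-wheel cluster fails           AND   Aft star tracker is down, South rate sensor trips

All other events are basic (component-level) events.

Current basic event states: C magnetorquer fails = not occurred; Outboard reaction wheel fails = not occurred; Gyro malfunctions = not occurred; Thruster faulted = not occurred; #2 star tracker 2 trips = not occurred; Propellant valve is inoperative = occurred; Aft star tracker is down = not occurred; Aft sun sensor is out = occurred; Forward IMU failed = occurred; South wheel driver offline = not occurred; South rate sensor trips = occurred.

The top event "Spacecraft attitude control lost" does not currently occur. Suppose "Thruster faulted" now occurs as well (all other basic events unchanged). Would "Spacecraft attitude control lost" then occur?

No

Counterfactual: set "Thruster faulted" to occurred.
Reaction-wheel cluster fails [AND]: Aft star tracker is down=not, South rate sensor trips=occurs → not all inputs occur → does not occur.
Thruster branch inoperative [AND]: Outboard reaction wheel fails=not, Propellant valve is inoperative=occurs → not all inputs occur → does not occur.
Sensor suite down [AND]: Reaction-wheel cluster fails=not, Thruster faulted=occurs, Thruster branch inoperative=not → not all inputs occur → does not occur.
Control loop lost [OR]: Aft sun sensor is out=occurs, C magnetorquer fails=not → at least one input occurs → occurs.
Momentum path lost [AND]: Gyro malfunctions=not, Control loop lost=occurs → not all inputs occur → does not occur.
Backup chain unavailable [OR]: South wheel driver offline=not, #2 star tracker 2 trips=not → no input occurs → does not occur.
Reaction-wheel cluster 2 inoperative [AND]: Forward IMU failed=occurs, Backup chain unavailable=not → not all inputs occur → does not occur.
Spacecraft attitude control lost [OR]: Sensor suite down=not, Momentum path lost=not, Reaction-wheel cluster 2 inoperative=not → no input occurs → does not occur.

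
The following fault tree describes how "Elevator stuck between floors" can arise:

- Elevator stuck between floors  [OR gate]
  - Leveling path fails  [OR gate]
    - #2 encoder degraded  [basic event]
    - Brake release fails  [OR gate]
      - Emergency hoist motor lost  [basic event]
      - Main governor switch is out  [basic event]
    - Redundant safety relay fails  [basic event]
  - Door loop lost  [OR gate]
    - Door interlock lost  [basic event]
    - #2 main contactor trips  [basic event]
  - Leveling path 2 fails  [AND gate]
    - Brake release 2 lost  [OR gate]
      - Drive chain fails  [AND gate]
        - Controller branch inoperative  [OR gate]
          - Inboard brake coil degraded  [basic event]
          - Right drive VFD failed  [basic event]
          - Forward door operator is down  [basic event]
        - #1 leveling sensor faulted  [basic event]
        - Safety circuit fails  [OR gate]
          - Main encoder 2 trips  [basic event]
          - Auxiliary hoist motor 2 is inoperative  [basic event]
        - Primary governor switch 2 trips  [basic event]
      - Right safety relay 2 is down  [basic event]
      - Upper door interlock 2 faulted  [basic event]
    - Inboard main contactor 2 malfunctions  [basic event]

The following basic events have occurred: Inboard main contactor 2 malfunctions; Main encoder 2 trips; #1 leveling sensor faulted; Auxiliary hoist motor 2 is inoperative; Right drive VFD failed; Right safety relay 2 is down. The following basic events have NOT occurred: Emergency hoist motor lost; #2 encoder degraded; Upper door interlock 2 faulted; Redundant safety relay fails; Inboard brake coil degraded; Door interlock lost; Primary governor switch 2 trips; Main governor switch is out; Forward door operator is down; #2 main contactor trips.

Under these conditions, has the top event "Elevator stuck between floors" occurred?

Brake release fails [OR]: Emergency hoist motor lost=not, Main governor switch is out=not → no input occurs → does not occur.
Leveling path fails [OR]: #2 encoder degraded=not, Brake release fails=not, Redundant safety relay fails=not → no input occurs → does not occur.
Door loop lost [OR]: Door interlock lost=not, #2 main contactor trips=not → no input occurs → does not occur.
Controller branch inoperative [OR]: Inboard brake coil degraded=not, Right drive VFD failed=occurs, Forward door operator is down=not → at least one input occurs → occurs.
Safety circuit fails [OR]: Main encoder 2 trips=occurs, Auxiliary hoist motor 2 is inoperative=occurs → at least one input occurs → occurs.
Drive chain fails [AND]: Controller branch inoperative=occurs, #1 leveling sensor faulted=occurs, Safety circuit fails=occurs, Primary governor switch 2 trips=not → not all inputs occur → does not occur.
Brake release 2 lost [OR]: Drive chain fails=not, Right safety relay 2 is down=occurs, Upper door interlock 2 faulted=not → at least one input occurs → occurs.
Leveling path 2 fails [AND]: Brake release 2 lost=occurs, Inboard main contactor 2 malfunctions=occurs → all inputs occur → occurs.
Elevator stuck between floors [OR]: Leveling path fails=not, Door loop lost=not, Leveling path 2 fails=occurs → at least one input occurs → occurs.

Yes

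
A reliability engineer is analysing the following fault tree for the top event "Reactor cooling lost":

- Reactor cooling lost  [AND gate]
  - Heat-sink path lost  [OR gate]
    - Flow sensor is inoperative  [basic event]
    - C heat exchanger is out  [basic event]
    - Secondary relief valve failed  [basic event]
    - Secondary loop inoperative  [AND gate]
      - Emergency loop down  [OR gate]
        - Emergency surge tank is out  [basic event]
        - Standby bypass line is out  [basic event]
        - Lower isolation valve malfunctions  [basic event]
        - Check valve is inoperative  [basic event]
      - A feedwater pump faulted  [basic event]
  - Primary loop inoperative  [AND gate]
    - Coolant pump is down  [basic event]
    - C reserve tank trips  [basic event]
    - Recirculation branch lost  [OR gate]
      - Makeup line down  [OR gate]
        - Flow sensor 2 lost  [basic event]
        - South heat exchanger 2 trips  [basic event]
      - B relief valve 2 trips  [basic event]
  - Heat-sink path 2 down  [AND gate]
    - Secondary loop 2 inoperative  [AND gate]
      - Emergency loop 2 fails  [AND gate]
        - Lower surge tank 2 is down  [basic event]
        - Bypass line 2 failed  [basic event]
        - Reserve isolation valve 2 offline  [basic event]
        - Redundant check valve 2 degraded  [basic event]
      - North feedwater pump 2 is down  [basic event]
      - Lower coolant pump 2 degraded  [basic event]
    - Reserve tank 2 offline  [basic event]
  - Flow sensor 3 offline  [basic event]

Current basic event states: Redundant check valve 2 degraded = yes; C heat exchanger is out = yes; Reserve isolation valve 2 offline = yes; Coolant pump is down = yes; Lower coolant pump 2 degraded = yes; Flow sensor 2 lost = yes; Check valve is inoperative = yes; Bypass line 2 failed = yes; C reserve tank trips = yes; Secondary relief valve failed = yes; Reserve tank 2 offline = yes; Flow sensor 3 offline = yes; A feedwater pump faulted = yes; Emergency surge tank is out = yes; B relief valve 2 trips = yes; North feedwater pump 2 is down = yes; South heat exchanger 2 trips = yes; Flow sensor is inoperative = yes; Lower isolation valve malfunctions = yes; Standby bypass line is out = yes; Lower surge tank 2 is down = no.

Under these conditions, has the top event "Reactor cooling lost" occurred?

No

Emergency loop down [OR]: Emergency surge tank is out=occurs, Standby bypass line is out=occurs, Lower isolation valve malfunctions=occurs, Check valve is inoperative=occurs → at least one input occurs → occurs.
Secondary loop inoperative [AND]: Emergency loop down=occurs, A feedwater pump faulted=occurs → all inputs occur → occurs.
Heat-sink path lost [OR]: Flow sensor is inoperative=occurs, C heat exchanger is out=occurs, Secondary relief valve failed=occurs, Secondary loop inoperative=occurs → at least one input occurs → occurs.
Makeup line down [OR]: Flow sensor 2 lost=occurs, South heat exchanger 2 trips=occurs → at least one input occurs → occurs.
Recirculation branch lost [OR]: Makeup line down=occurs, B relief valve 2 trips=occurs → at least one input occurs → occurs.
Primary loop inoperative [AND]: Coolant pump is down=occurs, C reserve tank trips=occurs, Recirculation branch lost=occurs → all inputs occur → occurs.
Emergency loop 2 fails [AND]: Lower surge tank 2 is down=not, Bypass line 2 failed=occurs, Reserve isolation valve 2 offline=occurs, Redundant check valve 2 degraded=occurs → not all inputs occur → does not occur.
Secondary loop 2 inoperative [AND]: Emergency loop 2 fails=not, North feedwater pump 2 is down=occurs, Lower coolant pump 2 degraded=occurs → not all inputs occur → does not occur.
Heat-sink path 2 down [AND]: Secondary loop 2 inoperative=not, Reserve tank 2 offline=occurs → not all inputs occur → does not occur.
Reactor cooling lost [AND]: Heat-sink path lost=occurs, Primary loop inoperative=occurs, Heat-sink path 2 down=not, Flow sensor 3 offline=occurs → not all inputs occur → does not occur.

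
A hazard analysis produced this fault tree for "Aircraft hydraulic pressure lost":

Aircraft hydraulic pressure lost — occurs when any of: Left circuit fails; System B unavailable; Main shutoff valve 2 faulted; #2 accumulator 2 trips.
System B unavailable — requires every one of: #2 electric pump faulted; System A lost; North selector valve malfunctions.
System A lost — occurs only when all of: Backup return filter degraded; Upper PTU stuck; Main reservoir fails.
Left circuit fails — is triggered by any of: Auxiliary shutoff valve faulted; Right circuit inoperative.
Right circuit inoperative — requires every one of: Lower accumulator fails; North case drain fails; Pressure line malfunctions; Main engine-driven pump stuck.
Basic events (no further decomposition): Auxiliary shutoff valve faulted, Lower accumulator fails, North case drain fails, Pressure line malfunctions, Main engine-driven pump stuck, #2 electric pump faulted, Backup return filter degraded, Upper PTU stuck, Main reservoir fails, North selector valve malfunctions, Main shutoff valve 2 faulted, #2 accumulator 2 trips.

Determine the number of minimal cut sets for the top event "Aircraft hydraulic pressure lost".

Right circuit inoperative [AND]: one cut set from each child combined → 1 × 1 × 1 × 1 = 1 cut set(s).
Left circuit fails [OR]: union of children's cut sets → 2 cut set(s).
System A lost [AND]: one cut set from each child combined → 1 × 1 × 1 = 1 cut set(s).
System B unavailable [AND]: one cut set from each child combined → 1 × 1 × 1 = 1 cut set(s).
Aircraft hydraulic pressure lost [OR]: union of children's cut sets → 5 cut set(s).
Minimal cut sets: {Auxiliary shutoff valve faulted}; {Lower accumulator fails, Main engine-driven pump stuck, North case drain fails, Pressure line malfunctions}; {#2 electric pump faulted, Backup return filter degraded, Main reservoir fails, North selector valve malfunctions, Upper PTU stuck}; {Main shutoff valve 2 faulted}; {#2 accumulator 2 trips}.

5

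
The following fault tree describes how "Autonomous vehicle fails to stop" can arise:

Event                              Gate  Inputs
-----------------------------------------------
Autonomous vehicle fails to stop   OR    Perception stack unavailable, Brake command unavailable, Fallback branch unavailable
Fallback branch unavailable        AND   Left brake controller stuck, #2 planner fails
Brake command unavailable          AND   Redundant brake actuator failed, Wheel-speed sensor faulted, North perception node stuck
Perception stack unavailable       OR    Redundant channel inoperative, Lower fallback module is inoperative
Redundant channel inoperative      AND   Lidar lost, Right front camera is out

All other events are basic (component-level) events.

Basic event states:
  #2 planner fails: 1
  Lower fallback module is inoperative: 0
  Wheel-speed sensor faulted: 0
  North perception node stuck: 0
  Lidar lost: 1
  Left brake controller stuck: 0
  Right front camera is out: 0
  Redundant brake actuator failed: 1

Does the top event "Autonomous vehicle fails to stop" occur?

No

Redundant channel inoperative [AND]: Lidar lost=occurs, Right front camera is out=not → not all inputs occur → does not occur.
Perception stack unavailable [OR]: Redundant channel inoperative=not, Lower fallback module is inoperative=not → no input occurs → does not occur.
Brake command unavailable [AND]: Redundant brake actuator failed=occurs, Wheel-speed sensor faulted=not, North perception node stuck=not → not all inputs occur → does not occur.
Fallback branch unavailable [AND]: Left brake controller stuck=not, #2 planner fails=occurs → not all inputs occur → does not occur.
Autonomous vehicle fails to stop [OR]: Perception stack unavailable=not, Brake command unavailable=not, Fallback branch unavailable=not → no input occurs → does not occur.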